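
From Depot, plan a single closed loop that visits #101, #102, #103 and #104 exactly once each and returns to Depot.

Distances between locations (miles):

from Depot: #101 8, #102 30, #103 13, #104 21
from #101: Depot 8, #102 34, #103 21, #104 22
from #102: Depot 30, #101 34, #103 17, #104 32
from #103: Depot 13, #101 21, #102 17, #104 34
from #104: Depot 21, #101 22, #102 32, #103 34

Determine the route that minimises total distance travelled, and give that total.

Shortest round trip = 92 miles.

There are 12 distinct closed tours to check (reversals are equivalent).
Depot → #101 → #102 → #103 → #104 → Depot: 8+34+17+34+21 = 114
Depot → #101 → #102 → #104 → #103 → Depot: 8+34+32+34+13 = 121
Depot → #101 → #103 → #102 → #104 → Depot: 8+21+17+32+21 = 99
Depot → #101 → #103 → #104 → #102 → Depot: 8+21+34+32+30 = 125
Depot → #101 → #104 → #102 → #103 → Depot: 8+22+32+17+13 = 92
Depot → #101 → #104 → #103 → #102 → Depot: 8+22+34+17+30 = 111
Depot → #102 → #101 → #103 → #104 → Depot: 30+34+21+34+21 = 140
Depot → #102 → #101 → #104 → #103 → Depot: 30+34+22+34+13 = 133
Depot → #102 → #103 → #101 → #104 → Depot: 30+17+21+22+21 = 111
Depot → #102 → #104 → #101 → #103 → Depot: 30+32+22+21+13 = 118
Depot → #103 → #101 → #102 → #104 → Depot: 13+21+34+32+21 = 121
Depot → #103 → #102 → #101 → #104 → Depot: 13+17+34+22+21 = 107
The minimum is 92.
One optimal route: Depot → #101 → #104 → #102 → #103 → Depot (or its reverse).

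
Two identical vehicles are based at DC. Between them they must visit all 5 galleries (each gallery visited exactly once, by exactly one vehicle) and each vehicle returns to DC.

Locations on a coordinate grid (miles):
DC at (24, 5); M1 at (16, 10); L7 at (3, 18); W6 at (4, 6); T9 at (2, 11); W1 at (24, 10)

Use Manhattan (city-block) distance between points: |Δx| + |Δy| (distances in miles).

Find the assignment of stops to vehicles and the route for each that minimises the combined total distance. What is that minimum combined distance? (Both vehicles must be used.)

Minimum combined distance: 80 miles.

Check every non-empty split of the stops between the two vehicles; for each half take its own optimal tour:
  {M1} + {L7, W6, T9, W1}: 26 + 70 = 96
  {L7} + {M1, W6, T9, W1}: 68 + 56 = 124
  {M1, L7} + {W6, T9, W1}: 68 + 56 = 124
  {W6} + {M1, L7, T9, W1}: 42 + 70 = 112
  {M1, W6} + {L7, T9, W1}: 50 + 70 = 120
  {L7, W6} + {M1, T9, W1}: 68 + 56 = 124
  … (15 splits in total)
  {M1, L7, W6, T9} + {W1}: 70 + 10 = 80  ← best
Best: vehicle 1 DC → M1 → L7 → T9 → W6 → DC = 70; vehicle 2 DC → W1 → DC = 10; combined 80.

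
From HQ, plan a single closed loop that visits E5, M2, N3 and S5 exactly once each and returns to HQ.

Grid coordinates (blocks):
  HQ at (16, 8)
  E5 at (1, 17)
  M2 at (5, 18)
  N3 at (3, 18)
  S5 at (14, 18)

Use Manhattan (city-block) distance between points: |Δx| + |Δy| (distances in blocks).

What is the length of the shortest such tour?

With 4 stops there are 4!/2 = 12 distinct round trips (a route and its reverse cost the same).
HQ→E5→M2→N3→S5→HQ: 24+5+2+11+12 = 54
HQ→E5→M2→S5→N3→HQ: 24+5+9+11+23 = 72
HQ→E5→N3→M2→S5→HQ: 24+3+2+9+12 = 50
HQ→E5→N3→S5→M2→HQ: 24+3+11+9+21 = 68
HQ→E5→S5→M2→N3→HQ: 24+14+9+2+23 = 72
HQ→E5→S5→N3→M2→HQ: 24+14+11+2+21 = 72
HQ→M2→E5→N3→S5→HQ: 21+5+3+11+12 = 52
HQ→M2→E5→S5→N3→HQ: 21+5+14+11+23 = 74
HQ→M2→N3→E5→S5→HQ: 21+2+3+14+12 = 52
HQ→M2→S5→E5→N3→HQ: 21+9+14+3+23 = 70
HQ→N3→E5→M2→S5→HQ: 23+3+5+9+12 = 52
HQ→N3→M2→E5→S5→HQ: 23+2+5+14+12 = 56
The minimum is 50.
One optimal route: HQ → E5 → N3 → M2 → S5 → HQ (or its reverse).

Shortest round trip = 50 blocks.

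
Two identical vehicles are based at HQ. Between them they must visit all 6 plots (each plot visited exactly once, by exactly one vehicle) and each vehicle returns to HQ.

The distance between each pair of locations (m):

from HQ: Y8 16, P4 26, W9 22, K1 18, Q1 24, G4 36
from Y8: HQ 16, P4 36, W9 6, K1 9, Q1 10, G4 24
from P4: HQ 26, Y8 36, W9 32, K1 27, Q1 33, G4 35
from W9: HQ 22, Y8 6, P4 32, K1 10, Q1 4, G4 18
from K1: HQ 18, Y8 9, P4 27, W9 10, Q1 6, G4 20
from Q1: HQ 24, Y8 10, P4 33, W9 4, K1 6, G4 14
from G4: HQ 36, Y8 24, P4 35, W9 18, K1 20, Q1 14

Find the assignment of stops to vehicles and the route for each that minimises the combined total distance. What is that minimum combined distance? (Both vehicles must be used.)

130 m — the smallest possible combined total.

Check every non-empty split of the stops between the two vehicles; for each half take its own optimal tour:
  {Y8} + {P4, W9, K1, Q1, G4}: 32 + 107 = 139
  {P4} + {Y8, W9, K1, Q1, G4}: 52 + 78 = 130
  {Y8, P4} + {W9, K1, Q1, G4}: 78 + 78 = 156
  {W9} + {Y8, P4, K1, Q1, G4}: 44 + 106 = 150
  {Y8, W9} + {P4, K1, Q1, G4}: 44 + 99 = 143
  {P4, W9} + {Y8, K1, Q1, G4}: 80 + 78 = 158
  … (31 splits in total)
Best: vehicle 1 HQ → P4 → HQ = 52; vehicle 2 HQ → Y8 → W9 → Q1 → G4 → K1 → HQ = 78; combined 130.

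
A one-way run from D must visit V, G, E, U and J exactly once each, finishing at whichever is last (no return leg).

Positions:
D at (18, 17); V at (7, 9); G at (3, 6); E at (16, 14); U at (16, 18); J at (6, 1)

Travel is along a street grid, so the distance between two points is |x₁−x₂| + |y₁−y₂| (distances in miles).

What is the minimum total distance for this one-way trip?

There are 5! = 120 possible orderings.
D→V→G→E→U→J: 19+7+21+4+27 = 78
D→V→G→E→J→U: 19+7+21+23+27 = 97
D→V→G→U→E→J: 19+7+25+4+23 = 78
D→V→G→U→J→E: 19+7+25+27+23 = 101
D→V→G→J→E→U: 19+7+8+23+4 = 61
D→V→G→J→U→E: 19+7+8+27+4 = 65
D→V→E→G→U→J: 19+14+21+25+27 = 106
D→V→E→G→J→U: 19+14+21+8+27 = 89
D→V→E→U→G→J: 19+14+4+25+8 = 70
D→V→E→U→J→G: 19+14+4+27+8 = 72
D→V→E→J→G→U: 19+14+23+8+25 = 89
D→V→E→J→U→G: 19+14+23+27+25 = 108
D→V→U→G→E→J: 19+18+25+21+23 = 106
D→V→U→G→J→E: 19+18+25+8+23 = 93
… (106 more)
D→U→E→V→G→J: 3+4+14+7+8 = 36  ← best
The minimum is 36.
One shortest path: D → U → E → V → G → J.

36 miles — the minimum one-way total.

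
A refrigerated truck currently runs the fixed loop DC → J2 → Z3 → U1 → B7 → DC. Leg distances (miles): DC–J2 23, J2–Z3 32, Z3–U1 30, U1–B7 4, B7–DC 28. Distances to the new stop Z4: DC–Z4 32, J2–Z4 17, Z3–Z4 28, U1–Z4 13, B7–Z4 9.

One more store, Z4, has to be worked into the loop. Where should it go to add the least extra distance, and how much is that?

Adding 11 miles by placing Z4 on the Z3–U1 leg.

Insertion cost between consecutive stops i–j is d(i,Z4) + d(Z4,j) − d(i,j):
  between DC and J2: 32 + 17 − 23 = 26
  between J2 and Z3: 17 + 28 − 32 = 13
  between Z3 and U1: 28 + 13 − 30 = 11
  between U1 and B7: 13 + 9 − 4 = 18
  between B7 and DC: 9 + 32 − 28 = 13
Cheapest insertion is between Z3 and U1, adding 11.
New total = 117 + 11 = 128.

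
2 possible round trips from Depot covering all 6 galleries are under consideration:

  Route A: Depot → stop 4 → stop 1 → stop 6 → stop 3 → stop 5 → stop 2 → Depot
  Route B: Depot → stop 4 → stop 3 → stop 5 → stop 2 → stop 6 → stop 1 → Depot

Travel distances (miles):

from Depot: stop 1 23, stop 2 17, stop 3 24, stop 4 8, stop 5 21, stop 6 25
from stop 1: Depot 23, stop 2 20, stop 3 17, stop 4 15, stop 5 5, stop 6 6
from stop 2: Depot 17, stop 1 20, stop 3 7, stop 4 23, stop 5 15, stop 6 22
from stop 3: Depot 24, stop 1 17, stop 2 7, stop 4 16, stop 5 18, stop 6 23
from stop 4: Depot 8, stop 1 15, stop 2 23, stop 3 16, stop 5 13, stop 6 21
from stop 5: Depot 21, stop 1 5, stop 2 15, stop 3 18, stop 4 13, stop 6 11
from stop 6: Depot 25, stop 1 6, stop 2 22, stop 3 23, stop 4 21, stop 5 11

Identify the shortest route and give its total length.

Route A: 8 + 15 + 6 + 23 + 18 + 15 + 17 = 102
Route B: 8 + 16 + 18 + 15 + 22 + 6 + 23 = 108

102 miles — Route A is the shortest.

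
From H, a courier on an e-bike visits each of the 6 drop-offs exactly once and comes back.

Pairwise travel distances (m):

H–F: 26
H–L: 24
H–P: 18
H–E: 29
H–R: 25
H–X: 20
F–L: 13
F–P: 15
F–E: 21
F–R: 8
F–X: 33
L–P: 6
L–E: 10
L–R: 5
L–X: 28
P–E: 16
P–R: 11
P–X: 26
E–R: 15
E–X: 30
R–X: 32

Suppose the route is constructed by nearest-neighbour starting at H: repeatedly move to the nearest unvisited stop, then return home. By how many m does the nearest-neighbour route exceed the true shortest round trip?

From H: P=18, X=20, L=24, R=25, F=26, E=29 → choose P (18).
From P: L=6, R=11, F=15, E=16, X=26 → choose L (6).
From L: R=5, E=10, F=13, X=28 → choose R (5).
From R: F=8, E=15, X=32 → choose F (8).
From F: E=21, X=33 → choose E (21).
From E: X=30 → choose X (30).
NN route H → P → L → R → F → E → X → H costs 108.
Optimal: H → P → F → R → L → E → X → H costs 106 (by enumerating all 360 distinct tours).
Excess = 108 − 106 = 2.

Excess over optimum: 2 m.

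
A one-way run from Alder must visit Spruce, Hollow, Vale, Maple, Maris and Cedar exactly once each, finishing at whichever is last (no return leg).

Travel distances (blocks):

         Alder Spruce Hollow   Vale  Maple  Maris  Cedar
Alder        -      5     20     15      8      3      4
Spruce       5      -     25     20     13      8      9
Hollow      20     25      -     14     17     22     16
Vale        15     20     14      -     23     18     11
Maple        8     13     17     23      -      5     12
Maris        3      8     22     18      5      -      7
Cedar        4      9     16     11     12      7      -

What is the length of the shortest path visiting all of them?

There are 6! = 720 possible orderings.
Alder→Spruce→Hollow→Vale→Maple→Maris→Cedar: 5+25+14+23+5+7 = 79
Alder→Spruce→Hollow→Vale→Maple→Cedar→Maris: 5+25+14+23+12+7 = 86
Alder→Spruce→Hollow→Vale→Maris→Maple→Cedar: 5+25+14+18+5+12 = 79
Alder→Spruce→Hollow→Vale→Maris→Cedar→Maple: 5+25+14+18+7+12 = 81
Alder→Spruce→Hollow→Vale→Cedar→Maple→Maris: 5+25+14+11+12+5 = 72
Alder→Spruce→Hollow→Vale→Cedar→Maris→Maple: 5+25+14+11+7+5 = 67
Alder→Spruce→Hollow→Maple→Vale→Maris→Cedar: 5+25+17+23+18+7 = 95
Alder→Spruce→Hollow→Maple→Vale→Cedar→Maris: 5+25+17+23+11+7 = 88
… (712 more)
Alder→Spruce→Maple→Maris→Cedar→Vale→Hollow: 5+13+5+7+11+14 = 55  ← best
The minimum is 55.
One shortest path: Alder → Spruce → Maple → Maris → Cedar → Vale → Hollow.

Shortest open route: 55 blocks.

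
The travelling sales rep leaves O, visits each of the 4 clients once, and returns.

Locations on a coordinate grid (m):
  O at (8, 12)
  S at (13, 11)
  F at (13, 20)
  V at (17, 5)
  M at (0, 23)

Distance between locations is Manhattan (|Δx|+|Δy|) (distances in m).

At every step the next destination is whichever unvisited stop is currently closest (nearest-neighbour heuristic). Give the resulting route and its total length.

82 m along O → S → F → M → V → O.

O → [S:6 / F:13 / V:16 / M:19] → S (6)
S → [F:9 / V:10 / M:25] → F (9)
F → [M:16 / V:19] → M (16)
M → [V:35] → V (35)
Return V→O: 16.
Total = 6 + 9 + 16 + 35 + 16 = 82.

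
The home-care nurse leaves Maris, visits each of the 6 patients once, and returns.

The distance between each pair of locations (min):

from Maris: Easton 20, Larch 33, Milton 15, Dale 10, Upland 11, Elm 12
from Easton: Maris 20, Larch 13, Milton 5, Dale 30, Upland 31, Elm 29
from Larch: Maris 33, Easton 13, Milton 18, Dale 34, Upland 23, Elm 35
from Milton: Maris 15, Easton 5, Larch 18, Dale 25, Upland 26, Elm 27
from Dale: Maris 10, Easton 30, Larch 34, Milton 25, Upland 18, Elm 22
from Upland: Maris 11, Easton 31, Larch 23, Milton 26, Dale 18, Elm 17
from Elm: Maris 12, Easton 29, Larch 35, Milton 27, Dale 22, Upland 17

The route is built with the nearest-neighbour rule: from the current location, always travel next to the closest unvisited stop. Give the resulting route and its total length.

Maris → [Dale:10 / Upland:11 / Elm:12 / Milton:15 / Easton:20 / Larch:33] → Dale (10)
Dale → [Upland:18 / Elm:22 / Milton:25 / Easton:30 / Larch:34] → Upland (18)
Upland → [Elm:17 / Larch:23 / Milton:26 / Easton:31] → Elm (17)
Elm → [Milton:27 / Easton:29 / Larch:35] → Milton (27)
Milton → [Easton:5 / Larch:18] → Easton (5)
Easton → [Larch:13] → Larch (13)
Return Larch→Maris: 33.
Total = 10 + 18 + 17 + 27 + 5 + 13 + 33 = 123.

Nearest-neighbour total = 123 min; route Maris → Dale → Upland → Elm → Milton → Easton → Larch → Maris.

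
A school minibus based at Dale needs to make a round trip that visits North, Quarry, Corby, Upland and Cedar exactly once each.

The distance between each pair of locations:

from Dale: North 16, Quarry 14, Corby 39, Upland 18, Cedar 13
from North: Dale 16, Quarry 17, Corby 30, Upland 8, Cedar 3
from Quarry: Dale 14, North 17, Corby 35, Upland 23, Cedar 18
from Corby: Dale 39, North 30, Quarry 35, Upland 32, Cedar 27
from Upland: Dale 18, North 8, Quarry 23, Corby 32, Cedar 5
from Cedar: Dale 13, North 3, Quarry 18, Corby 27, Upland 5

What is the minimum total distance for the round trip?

There are 60 distinct closed tours to check (reversals are equivalent).
Dale-North-Quarry-Corby-Upland-Cedar-Dale: 16+17+35+32+5+13 = 118
Dale-North-Quarry-Corby-Cedar-Upland-Dale: 16+17+35+27+5+18 = 118
Dale-North-Quarry-Upland-Corby-Cedar-Dale: 16+17+23+32+27+13 = 128
Dale-North-Quarry-Upland-Cedar-Corby-Dale: 16+17+23+5+27+39 = 127
Dale-North-Quarry-Cedar-Corby-Upland-Dale: 16+17+18+27+32+18 = 128
Dale-North-Quarry-Cedar-Upland-Corby-Dale: 16+17+18+5+32+39 = 127
Dale-North-Corby-Quarry-Upland-Cedar-Dale: 16+30+35+23+5+13 = 122
Dale-North-Corby-Quarry-Cedar-Upland-Dale: 16+30+35+18+5+18 = 122
Dale-North-Corby-Upland-Quarry-Cedar-Dale: 16+30+32+23+18+13 = 132
Dale-North-Corby-Upland-Cedar-Quarry-Dale: 16+30+32+5+18+14 = 115
Dale-North-Corby-Cedar-Quarry-Upland-Dale: 16+30+27+18+23+18 = 132
Dale-North-Corby-Cedar-Upland-Quarry-Dale: 16+30+27+5+23+14 = 115
Dale-North-Upland-Quarry-Corby-Cedar-Dale: 16+8+23+35+27+13 = 122
Dale-North-Upland-Quarry-Cedar-Corby-Dale: 16+8+23+18+27+39 = 131
… (46 more)
Dale-North-Upland-Cedar-Corby-Quarry-Dale: 16+8+5+27+35+14 = 105  ← best
The minimum is 105.
One optimal route: Dale → North → Upland → Cedar → Corby → Quarry → Dale (or its reverse).

Shortest round trip = 105.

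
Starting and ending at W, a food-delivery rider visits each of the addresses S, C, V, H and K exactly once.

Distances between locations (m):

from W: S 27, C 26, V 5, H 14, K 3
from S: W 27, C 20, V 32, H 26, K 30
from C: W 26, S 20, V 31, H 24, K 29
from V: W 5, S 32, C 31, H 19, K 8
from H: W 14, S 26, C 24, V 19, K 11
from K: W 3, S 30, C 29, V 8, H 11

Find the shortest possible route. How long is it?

Minimum total distance: 95 m.

With 5 stops there are 5!/2 = 60 distinct round trips (a route and its reverse cost the same).
W - S - C - V - H - K - W: 27+20+31+19+11+3 = 111
W - S - C - V - K - H - W: 27+20+31+8+11+14 = 111
W - S - C - H - V - K - W: 27+20+24+19+8+3 = 101
W - S - C - H - K - V - W: 27+20+24+11+8+5 = 95
W - S - C - K - V - H - W: 27+20+29+8+19+14 = 117
W - S - C - K - H - V - W: 27+20+29+11+19+5 = 111
W - S - V - C - H - K - W: 27+32+31+24+11+3 = 128
W - S - V - C - K - H - W: 27+32+31+29+11+14 = 144
W - S - V - H - C - K - W: 27+32+19+24+29+3 = 134
W - S - V - H - K - C - W: 27+32+19+11+29+26 = 144
W - S - V - K - C - H - W: 27+32+8+29+24+14 = 134
W - S - V - K - H - C - W: 27+32+8+11+24+26 = 128
W - S - H - C - V - K - W: 27+26+24+31+8+3 = 119
W - S - H - C - K - V - W: 27+26+24+29+8+5 = 119
… (46 more)
The minimum is 95.
One optimal route: W → S → C → H → K → V → W (or its reverse).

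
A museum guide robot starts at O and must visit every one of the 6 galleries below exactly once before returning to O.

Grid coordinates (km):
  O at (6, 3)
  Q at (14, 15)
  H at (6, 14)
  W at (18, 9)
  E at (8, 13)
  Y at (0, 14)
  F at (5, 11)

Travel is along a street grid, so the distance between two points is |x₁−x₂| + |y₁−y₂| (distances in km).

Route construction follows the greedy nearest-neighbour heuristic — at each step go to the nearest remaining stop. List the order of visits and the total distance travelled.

74 km along O → F → H → E → Q → W → Y → O.

From O: distances to unvisited — F=9, H=11, E=12, Y=17, W=18, Q=20. Nearest is F (9).
From F: distances to unvisited — H=4, E=5, Y=8, Q=13, W=15. Nearest is H (4).
From H: distances to unvisited — E=3, Y=6, Q=9, W=17. Nearest is E (3).
From E: distances to unvisited — Q=8, Y=9, W=14. Nearest is Q (8).
From Q: distances to unvisited — W=10, Y=15. Nearest is W (10).
From W: distances to unvisited — Y=23. Nearest is Y (23).
Return Y→O: 17.
Total = 9 + 4 + 3 + 8 + 10 + 23 + 17 = 74.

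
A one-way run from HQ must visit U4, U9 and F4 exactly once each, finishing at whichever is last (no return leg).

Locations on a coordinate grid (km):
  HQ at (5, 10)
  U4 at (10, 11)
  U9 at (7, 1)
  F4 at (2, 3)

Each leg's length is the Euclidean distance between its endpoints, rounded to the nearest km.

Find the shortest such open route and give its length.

Shortest open route: 20 km.

There are 3! = 6 possible orderings.
HQ - U4 - U9 - F4: 5+10+5 = 20
HQ - U4 - F4 - U9: 5+11+5 = 21
HQ - U9 - U4 - F4: 9+10+11 = 30
HQ - U9 - F4 - U4: 9+5+11 = 25
HQ - F4 - U4 - U9: 8+11+10 = 29
HQ - F4 - U9 - U4: 8+5+10 = 23
The minimum is 20.
One shortest path: HQ → U4 → U9 → F4.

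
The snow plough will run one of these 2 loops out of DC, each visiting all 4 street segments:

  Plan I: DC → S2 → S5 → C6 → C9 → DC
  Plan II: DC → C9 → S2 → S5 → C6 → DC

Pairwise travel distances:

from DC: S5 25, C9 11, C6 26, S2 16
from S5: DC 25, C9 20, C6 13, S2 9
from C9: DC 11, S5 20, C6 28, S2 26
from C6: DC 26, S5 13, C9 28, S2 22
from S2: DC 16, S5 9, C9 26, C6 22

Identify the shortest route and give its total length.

Plan I: 16 + 9 + 13 + 28 + 11 = 77
Plan II: 11 + 26 + 9 + 13 + 26 = 85

Shortest is Plan I, total 77.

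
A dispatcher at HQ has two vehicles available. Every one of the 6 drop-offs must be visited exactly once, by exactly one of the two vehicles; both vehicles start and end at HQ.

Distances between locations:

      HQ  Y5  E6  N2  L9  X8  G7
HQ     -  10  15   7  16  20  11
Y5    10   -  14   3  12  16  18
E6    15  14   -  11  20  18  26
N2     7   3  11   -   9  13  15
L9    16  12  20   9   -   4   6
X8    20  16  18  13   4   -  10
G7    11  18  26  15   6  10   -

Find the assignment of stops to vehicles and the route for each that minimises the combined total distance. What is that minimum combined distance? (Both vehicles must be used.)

74 — the smallest possible combined total.

Check every non-empty split of the stops between the two vehicles; for each half take its own optimal tour:
  {Y5} + {E6, N2, L9, X8, G7}: 20 + 57 = 77
  {E6} + {Y5, N2, L9, X8, G7}: 30 + 47 = 77
  {Y5, E6} + {N2, L9, X8, G7}: 39 + 41 = 80
  {N2} + {Y5, E6, L9, X8, G7}: 14 + 63 = 77
  {Y5, N2} + {E6, L9, X8, G7}: 20 + 54 = 74
  {E6, N2} + {Y5, L9, X8, G7}: 33 + 47 = 80
  … (31 splits in total)
Best: vehicle 1 HQ → Y5 → N2 → HQ = 20; vehicle 2 HQ → E6 → X8 → L9 → G7 → HQ = 54; combined 74.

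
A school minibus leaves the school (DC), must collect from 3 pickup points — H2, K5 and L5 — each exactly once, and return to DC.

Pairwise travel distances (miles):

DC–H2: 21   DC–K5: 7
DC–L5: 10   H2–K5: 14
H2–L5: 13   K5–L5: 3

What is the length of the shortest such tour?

Minimum total distance: 44 miles.

There are 3 distinct closed tours to check (reversals are equivalent).
DC → H2 → K5 → L5 → DC: 21+14+3+10 = 48
DC → H2 → L5 → K5 → DC: 21+13+3+7 = 44
DC → K5 → H2 → L5 → DC: 7+14+13+10 = 44
The minimum is 44.
One optimal route: DC → H2 → L5 → K5 → DC (or its reverse).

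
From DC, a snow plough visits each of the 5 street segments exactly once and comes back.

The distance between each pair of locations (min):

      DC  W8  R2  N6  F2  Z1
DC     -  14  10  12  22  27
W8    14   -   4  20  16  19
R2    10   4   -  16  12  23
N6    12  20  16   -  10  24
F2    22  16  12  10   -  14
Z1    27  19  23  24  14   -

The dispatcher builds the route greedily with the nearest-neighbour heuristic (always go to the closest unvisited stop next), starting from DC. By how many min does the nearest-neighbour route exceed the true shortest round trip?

The nearest-neighbour route is 22 min longer than optimal.

DC: R2=10, N6=12, W8=14, F2=22, Z1=27 ⇒ R2
R2: W8=4, F2=12, N6=16, Z1=23 ⇒ W8
W8: F2=16, Z1=19, N6=20 ⇒ F2
F2: N6=10, Z1=14 ⇒ N6
N6: Z1=24 ⇒ Z1
NN route DC → R2 → W8 → F2 → N6 → Z1 → DC costs 91.
Optimal: DC → R2 → W8 → Z1 → F2 → N6 → DC costs 69 (by enumerating all 60 distinct tours).
Excess = 91 − 69 = 22.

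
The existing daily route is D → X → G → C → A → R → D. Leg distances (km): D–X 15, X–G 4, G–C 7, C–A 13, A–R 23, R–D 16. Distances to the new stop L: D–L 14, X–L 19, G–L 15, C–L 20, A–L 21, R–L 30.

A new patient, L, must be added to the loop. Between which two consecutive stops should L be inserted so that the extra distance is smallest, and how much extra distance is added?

Adding 18 km by placing L on the D–X leg.

Insertion cost between consecutive stops i–j is d(i,L) + d(L,j) − d(i,j):
  between D and X: 14 + 19 − 15 = 18
  between X and G: 19 + 15 − 4 = 30
  between G and C: 15 + 20 − 7 = 28
  between C and A: 20 + 21 − 13 = 28
  between A and R: 21 + 30 − 23 = 28
  between R and D: 30 + 14 − 16 = 28
Cheapest insertion is between D and X, adding 18.
New total = 78 + 18 = 96.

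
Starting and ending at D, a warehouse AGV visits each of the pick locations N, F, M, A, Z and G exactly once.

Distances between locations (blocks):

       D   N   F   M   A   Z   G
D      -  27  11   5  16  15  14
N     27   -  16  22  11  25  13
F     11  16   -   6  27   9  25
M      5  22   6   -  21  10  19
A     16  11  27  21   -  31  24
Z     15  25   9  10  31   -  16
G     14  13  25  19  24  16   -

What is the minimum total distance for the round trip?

With 6 stops there are 6!/2 = 360 distinct round trips (a route and its reverse cost the same).
D - N - F - M - A - Z - G - D: 27+16+6+21+31+16+14 = 131
D - N - F - M - A - G - Z - D: 27+16+6+21+24+16+15 = 125
D - N - F - M - Z - A - G - D: 27+16+6+10+31+24+14 = 128
D - N - F - M - Z - G - A - D: 27+16+6+10+16+24+16 = 115
D - N - F - M - G - A - Z - D: 27+16+6+19+24+31+15 = 138
D - N - F - M - G - Z - A - D: 27+16+6+19+16+31+16 = 131
D - N - F - A - M - Z - G - D: 27+16+27+21+10+16+14 = 131
D - N - F - A - M - G - Z - D: 27+16+27+21+19+16+15 = 141
… (352 more)
D - M - F - Z - G - N - A - D: 5+6+9+16+13+11+16 = 76  ← best
The minimum is 76.
One optimal route: D → M → F → Z → G → N → A → D (or its reverse).

Minimum total distance: 76 blocks.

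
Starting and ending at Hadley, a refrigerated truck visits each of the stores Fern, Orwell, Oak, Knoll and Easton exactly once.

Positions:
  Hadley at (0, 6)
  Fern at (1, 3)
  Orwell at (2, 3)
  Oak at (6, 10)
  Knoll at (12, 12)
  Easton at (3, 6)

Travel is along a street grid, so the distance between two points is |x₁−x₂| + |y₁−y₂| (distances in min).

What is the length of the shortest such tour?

There are 60 distinct closed tours to check (reversals are equivalent).
Hadley-Fern-Orwell-Oak-Knoll-Easton-Hadley: 4+1+11+8+15+3 = 42
Hadley-Fern-Orwell-Oak-Easton-Knoll-Hadley: 4+1+11+7+15+18 = 56
Hadley-Fern-Orwell-Knoll-Oak-Easton-Hadley: 4+1+19+8+7+3 = 42
Hadley-Fern-Orwell-Knoll-Easton-Oak-Hadley: 4+1+19+15+7+10 = 56
Hadley-Fern-Orwell-Easton-Oak-Knoll-Hadley: 4+1+4+7+8+18 = 42
Hadley-Fern-Orwell-Easton-Knoll-Oak-Hadley: 4+1+4+15+8+10 = 42
Hadley-Fern-Oak-Orwell-Knoll-Easton-Hadley: 4+12+11+19+15+3 = 64
Hadley-Fern-Oak-Orwell-Easton-Knoll-Hadley: 4+12+11+4+15+18 = 64
Hadley-Fern-Oak-Knoll-Orwell-Easton-Hadley: 4+12+8+19+4+3 = 50
Hadley-Fern-Oak-Knoll-Easton-Orwell-Hadley: 4+12+8+15+4+5 = 48
Hadley-Fern-Oak-Easton-Orwell-Knoll-Hadley: 4+12+7+4+19+18 = 64
Hadley-Fern-Oak-Easton-Knoll-Orwell-Hadley: 4+12+7+15+19+5 = 62
Hadley-Fern-Knoll-Orwell-Oak-Easton-Hadley: 4+20+19+11+7+3 = 64
Hadley-Fern-Knoll-Orwell-Easton-Oak-Hadley: 4+20+19+4+7+10 = 64
… (46 more)
The minimum is 42.
One optimal route: Hadley → Fern → Orwell → Oak → Knoll → Easton → Hadley (or its reverse).

Shortest round trip = 42 min.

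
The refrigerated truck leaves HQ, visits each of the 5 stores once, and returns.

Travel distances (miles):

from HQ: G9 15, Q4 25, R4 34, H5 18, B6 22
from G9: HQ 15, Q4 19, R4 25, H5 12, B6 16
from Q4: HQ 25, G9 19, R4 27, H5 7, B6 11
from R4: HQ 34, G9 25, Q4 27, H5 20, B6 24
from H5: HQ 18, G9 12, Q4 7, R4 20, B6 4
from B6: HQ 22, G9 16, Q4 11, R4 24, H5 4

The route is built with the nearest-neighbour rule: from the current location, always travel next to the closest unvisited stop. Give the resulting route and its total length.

From HQ: distances to unvisited — G9=15, H5=18, B6=22, Q4=25, R4=34. Nearest is G9 (15).
From G9: distances to unvisited — H5=12, B6=16, Q4=19, R4=25. Nearest is H5 (12).
From H5: distances to unvisited — B6=4, Q4=7, R4=20. Nearest is B6 (4).
From B6: distances to unvisited — Q4=11, R4=24. Nearest is Q4 (11).
From Q4: distances to unvisited — R4=27. Nearest is R4 (27).
Return R4→HQ: 34.
Total = 15 + 12 + 4 + 11 + 27 + 34 = 103.

Total distance 103 miles via the nearest-neighbour route HQ → G9 → H5 → B6 → Q4 → R4 → HQ.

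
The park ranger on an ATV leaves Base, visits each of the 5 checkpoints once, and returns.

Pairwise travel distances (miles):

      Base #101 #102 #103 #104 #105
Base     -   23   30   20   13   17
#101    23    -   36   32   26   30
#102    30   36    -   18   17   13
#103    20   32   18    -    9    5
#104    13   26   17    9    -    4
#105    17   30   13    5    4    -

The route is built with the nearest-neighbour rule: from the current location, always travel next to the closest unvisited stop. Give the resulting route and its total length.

Total distance 99 miles via the nearest-neighbour route Base → #104 → #105 → #103 → #102 → #101 → Base.

From Base: distances to unvisited — #104=13, #105=17, #103=20, #101=23, #102=30. Nearest is #104 (13).
From #104: distances to unvisited — #105=4, #103=9, #102=17, #101=26. Nearest is #105 (4).
From #105: distances to unvisited — #103=5, #102=13, #101=30. Nearest is #103 (5).
From #103: distances to unvisited — #102=18, #101=32. Nearest is #102 (18).
From #102: distances to unvisited — #101=36. Nearest is #101 (36).
Return #101→Base: 23.
Total = 13 + 4 + 5 + 18 + 36 + 23 = 99.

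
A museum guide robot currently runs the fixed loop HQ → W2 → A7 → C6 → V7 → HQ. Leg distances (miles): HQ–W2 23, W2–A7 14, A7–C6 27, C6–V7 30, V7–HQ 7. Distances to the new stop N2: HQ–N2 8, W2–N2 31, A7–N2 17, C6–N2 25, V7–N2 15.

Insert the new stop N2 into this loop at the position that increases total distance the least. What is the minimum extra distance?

Insertion cost between consecutive stops i–j is d(i,N2) + d(N2,j) − d(i,j):
  between HQ and W2: 8 + 31 − 23 = 16
  between W2 and A7: 31 + 17 − 14 = 34
  between A7 and C6: 17 + 25 − 27 = 15
  between C6 and V7: 25 + 15 − 30 = 10
  between V7 and HQ: 15 + 8 − 7 = 16
Cheapest insertion is between C6 and V7, adding 10.
New total = 101 + 10 = 111.

+10 miles — insert N2 between C6 and V7.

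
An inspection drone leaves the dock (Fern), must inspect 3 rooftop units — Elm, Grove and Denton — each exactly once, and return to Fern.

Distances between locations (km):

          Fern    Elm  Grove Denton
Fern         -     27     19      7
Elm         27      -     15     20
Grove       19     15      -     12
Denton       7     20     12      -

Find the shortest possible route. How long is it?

Shortest round trip = 61 km.

There are 3 distinct closed tours to check (reversals are equivalent).
Fern→Elm→Grove→Denton→Fern: 27+15+12+7 = 61
Fern→Elm→Denton→Grove→Fern: 27+20+12+19 = 78
Fern→Grove→Elm→Denton→Fern: 19+15+20+7 = 61
The minimum is 61.
One optimal route: Fern → Elm → Grove → Denton → Fern (or its reverse).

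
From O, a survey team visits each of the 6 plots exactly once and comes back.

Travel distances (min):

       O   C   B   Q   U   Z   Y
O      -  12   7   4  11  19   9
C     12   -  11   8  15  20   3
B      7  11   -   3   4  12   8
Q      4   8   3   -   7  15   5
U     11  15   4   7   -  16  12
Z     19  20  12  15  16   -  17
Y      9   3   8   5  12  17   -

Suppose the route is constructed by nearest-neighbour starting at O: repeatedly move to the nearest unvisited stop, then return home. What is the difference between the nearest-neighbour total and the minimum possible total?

O: Q=4, B=7, Y=9, U=11, C=12, Z=19 ⇒ Q
Q: B=3, Y=5, U=7, C=8, Z=15 ⇒ B
B: U=4, Y=8, C=11, Z=12 ⇒ U
U: Y=12, C=15, Z=16 ⇒ Y
Y: C=3, Z=17 ⇒ C
C: Z=20 ⇒ Z
NN route O → Q → B → U → Y → C → Z → O costs 65.
Optimal: O → C → Y → Z → B → U → Q → O costs 59 (by enumerating all 360 distinct tours).
Excess = 65 − 59 = 6.

6 min longer than the optimal tour.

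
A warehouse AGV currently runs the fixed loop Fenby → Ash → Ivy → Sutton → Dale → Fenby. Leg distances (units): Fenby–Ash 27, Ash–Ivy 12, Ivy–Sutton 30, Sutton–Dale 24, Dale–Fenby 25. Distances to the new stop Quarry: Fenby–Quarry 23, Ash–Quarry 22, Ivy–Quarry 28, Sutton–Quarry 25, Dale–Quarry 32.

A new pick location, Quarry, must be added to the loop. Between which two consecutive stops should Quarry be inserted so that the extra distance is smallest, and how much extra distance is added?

Minimum extra distance: 18, inserting Quarry between Fenby and Ash.

Insertion cost between consecutive stops i–j is d(i,Quarry) + d(Quarry,j) − d(i,j):
  between Fenby and Ash: 23 + 22 − 27 = 18
  between Ash and Ivy: 22 + 28 − 12 = 38
  between Ivy and Sutton: 28 + 25 − 30 = 23
  between Sutton and Dale: 25 + 32 − 24 = 33
  between Dale and Fenby: 32 + 23 − 25 = 30
Cheapest insertion is between Fenby and Ash, adding 18.
New total = 118 + 18 = 136.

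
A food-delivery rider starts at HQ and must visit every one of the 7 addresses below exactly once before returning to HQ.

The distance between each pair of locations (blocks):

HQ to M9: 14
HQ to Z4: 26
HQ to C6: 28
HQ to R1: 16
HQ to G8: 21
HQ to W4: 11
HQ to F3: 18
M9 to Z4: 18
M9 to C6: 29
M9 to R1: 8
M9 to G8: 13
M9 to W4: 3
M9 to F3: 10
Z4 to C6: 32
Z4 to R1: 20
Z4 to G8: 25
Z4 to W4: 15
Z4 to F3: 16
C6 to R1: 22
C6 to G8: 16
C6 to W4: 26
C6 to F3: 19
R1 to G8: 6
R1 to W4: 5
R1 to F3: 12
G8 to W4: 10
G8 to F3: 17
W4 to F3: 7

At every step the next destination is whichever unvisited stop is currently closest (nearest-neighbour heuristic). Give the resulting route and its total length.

Total distance 105 blocks via the nearest-neighbour route HQ → W4 → M9 → R1 → G8 → C6 → F3 → Z4 → HQ.

At HQ the remaining stops are W4 11, M9 14, R1 16, F3 18, G8 21, Z4 26, C6 28; go to W4.
At W4 the remaining stops are M9 3, R1 5, F3 7, G8 10, Z4 15, C6 26; go to M9.
At M9 the remaining stops are R1 8, F3 10, G8 13, Z4 18, C6 29; go to R1.
At R1 the remaining stops are G8 6, F3 12, Z4 20, C6 22; go to G8.
At G8 the remaining stops are C6 16, F3 17, Z4 25; go to C6.
At C6 the remaining stops are F3 19, Z4 32; go to F3.
At F3 the remaining stops are Z4 16; go to Z4.
Return Z4→HQ: 26.
Total = 11 + 3 + 8 + 6 + 16 + 19 + 16 + 26 = 105.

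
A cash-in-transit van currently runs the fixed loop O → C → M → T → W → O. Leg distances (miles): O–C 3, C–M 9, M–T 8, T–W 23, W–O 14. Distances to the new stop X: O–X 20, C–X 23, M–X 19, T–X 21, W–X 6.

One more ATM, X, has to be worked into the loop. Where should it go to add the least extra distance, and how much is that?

+4 miles — insert X between T and W.

Insertion cost between consecutive stops i–j is d(i,X) + d(X,j) − d(i,j):
  between O and C: 20 + 23 − 3 = 40
  between C and M: 23 + 19 − 9 = 33
  between M and T: 19 + 21 − 8 = 32
  between T and W: 21 + 6 − 23 = 4
  between W and O: 6 + 20 − 14 = 12
Cheapest insertion is between T and W, adding 4.
New total = 57 + 4 = 61.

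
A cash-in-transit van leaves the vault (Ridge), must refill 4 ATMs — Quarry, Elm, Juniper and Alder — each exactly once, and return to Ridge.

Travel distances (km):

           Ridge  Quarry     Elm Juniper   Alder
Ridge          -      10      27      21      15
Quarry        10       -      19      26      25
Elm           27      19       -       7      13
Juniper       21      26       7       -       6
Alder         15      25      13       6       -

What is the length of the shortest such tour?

With 4 stops there are 4!/2 = 12 distinct round trips (a route and its reverse cost the same).
Ridge → Quarry → Elm → Juniper → Alder → Ridge: 10+19+7+6+15 = 57
Ridge → Quarry → Elm → Alder → Juniper → Ridge: 10+19+13+6+21 = 69
Ridge → Quarry → Juniper → Elm → Alder → Ridge: 10+26+7+13+15 = 71
Ridge → Quarry → Juniper → Alder → Elm → Ridge: 10+26+6+13+27 = 82
Ridge → Quarry → Alder → Elm → Juniper → Ridge: 10+25+13+7+21 = 76
Ridge → Quarry → Alder → Juniper → Elm → Ridge: 10+25+6+7+27 = 75
Ridge → Elm → Quarry → Juniper → Alder → Ridge: 27+19+26+6+15 = 93
Ridge → Elm → Quarry → Alder → Juniper → Ridge: 27+19+25+6+21 = 98
Ridge → Elm → Juniper → Quarry → Alder → Ridge: 27+7+26+25+15 = 100
Ridge → Elm → Alder → Quarry → Juniper → Ridge: 27+13+25+26+21 = 112
Ridge → Juniper → Quarry → Elm → Alder → Ridge: 21+26+19+13+15 = 94
Ridge → Juniper → Elm → Quarry → Alder → Ridge: 21+7+19+25+15 = 87
The minimum is 57.
One optimal route: Ridge → Quarry → Elm → Juniper → Alder → Ridge (or its reverse).

Minimum total distance: 57 km.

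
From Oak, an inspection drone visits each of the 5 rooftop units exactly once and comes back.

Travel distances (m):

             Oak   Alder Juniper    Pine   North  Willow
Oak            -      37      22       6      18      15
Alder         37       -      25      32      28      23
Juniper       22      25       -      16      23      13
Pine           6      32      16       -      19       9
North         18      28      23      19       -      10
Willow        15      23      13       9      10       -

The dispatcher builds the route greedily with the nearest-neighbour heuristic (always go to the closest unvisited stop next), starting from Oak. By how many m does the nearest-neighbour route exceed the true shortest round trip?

Excess over optimum: 12 m.

Oak: Pine=6, Willow=15, North=18, Juniper=22, Alder=37 ⇒ Pine
Pine: Willow=9, Juniper=16, North=19, Alder=32 ⇒ Willow
Willow: North=10, Juniper=13, Alder=23 ⇒ North
North: Juniper=23, Alder=28 ⇒ Juniper
Juniper: Alder=25 ⇒ Alder
NN route Oak → Pine → Willow → North → Juniper → Alder → Oak costs 110.
Optimal: Oak → Pine → Juniper → Alder → Willow → North → Oak costs 98 (by enumerating all 60 distinct tours).
Excess = 110 − 98 = 12.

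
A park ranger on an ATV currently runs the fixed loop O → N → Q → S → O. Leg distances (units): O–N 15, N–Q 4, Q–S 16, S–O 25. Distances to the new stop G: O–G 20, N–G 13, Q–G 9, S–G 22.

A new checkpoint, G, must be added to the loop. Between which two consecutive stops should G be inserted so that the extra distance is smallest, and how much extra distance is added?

Minimum extra distance: 15, inserting G between Q and S.

Insertion cost between consecutive stops i–j is d(i,G) + d(G,j) − d(i,j):
  between O and N: 20 + 13 − 15 = 18
  between N and Q: 13 + 9 − 4 = 18
  between Q and S: 9 + 22 − 16 = 15
  between S and O: 22 + 20 − 25 = 17
Cheapest insertion is between Q and S, adding 15.
New total = 60 + 15 = 75.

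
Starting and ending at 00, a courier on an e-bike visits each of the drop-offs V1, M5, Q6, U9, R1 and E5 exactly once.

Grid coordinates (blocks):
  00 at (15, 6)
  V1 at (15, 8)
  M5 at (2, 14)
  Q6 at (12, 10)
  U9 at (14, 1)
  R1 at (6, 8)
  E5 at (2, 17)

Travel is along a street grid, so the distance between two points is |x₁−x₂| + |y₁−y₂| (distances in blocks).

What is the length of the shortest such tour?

00 → V1 → M5 → Q6 → U9 → R1 → E5 → 00: 2+19+14+11+15+13+24 = 98
00 → V1 → M5 → Q6 → U9 → E5 → R1 → 00: 2+19+14+11+28+13+11 = 98
00 → V1 → M5 → Q6 → R1 → U9 → E5 → 00: 2+19+14+8+15+28+24 = 110
00 → V1 → M5 → Q6 → R1 → E5 → U9 → 00: 2+19+14+8+13+28+6 = 90
00 → V1 → M5 → Q6 → E5 → U9 → R1 → 00: 2+19+14+17+28+15+11 = 106
00 → V1 → M5 → Q6 → E5 → R1 → U9 → 00: 2+19+14+17+13+15+6 = 86
00 → V1 → M5 → U9 → Q6 → R1 → E5 → 00: 2+19+25+11+8+13+24 = 102
00 → V1 → M5 → U9 → Q6 → E5 → R1 → 00: 2+19+25+11+17+13+11 = 98
… (352 more)
00 → V1 → Q6 → M5 → E5 → R1 → U9 → 00: 2+5+14+3+13+15+6 = 58  ← best
The minimum is 58.
One optimal route: 00 → V1 → Q6 → M5 → E5 → R1 → U9 → 00 (or its reverse).

58 blocks — the shortest possible round trip.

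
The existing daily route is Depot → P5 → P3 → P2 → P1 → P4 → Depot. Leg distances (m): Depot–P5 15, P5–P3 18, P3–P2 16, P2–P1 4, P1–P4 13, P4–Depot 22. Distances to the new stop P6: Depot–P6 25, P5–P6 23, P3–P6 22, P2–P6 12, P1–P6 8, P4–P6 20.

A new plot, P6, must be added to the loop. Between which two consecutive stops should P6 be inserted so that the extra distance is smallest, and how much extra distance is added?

+15 m — insert P6 between P1 and P4.

Insertion cost between consecutive stops i–j is d(i,P6) + d(P6,j) − d(i,j):
  between Depot and P5: 25 + 23 − 15 = 33
  between P5 and P3: 23 + 22 − 18 = 27
  between P3 and P2: 22 + 12 − 16 = 18
  between P2 and P1: 12 + 8 − 4 = 16
  between P1 and P4: 8 + 20 − 13 = 15
  between P4 and Depot: 20 + 25 − 22 = 23
Cheapest insertion is between P1 and P4, adding 15.
New total = 88 + 15 = 103.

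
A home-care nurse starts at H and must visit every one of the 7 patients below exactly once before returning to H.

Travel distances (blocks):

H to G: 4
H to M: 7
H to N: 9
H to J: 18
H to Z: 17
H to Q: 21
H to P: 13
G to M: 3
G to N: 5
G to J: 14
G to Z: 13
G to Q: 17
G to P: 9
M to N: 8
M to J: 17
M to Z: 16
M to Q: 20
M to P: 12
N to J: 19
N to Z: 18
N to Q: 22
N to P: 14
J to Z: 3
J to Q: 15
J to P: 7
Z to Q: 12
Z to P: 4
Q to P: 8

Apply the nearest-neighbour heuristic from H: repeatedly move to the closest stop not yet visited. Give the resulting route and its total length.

From H: distances to unvisited — G=4, M=7, N=9, P=13, Z=17, J=18, Q=21. Nearest is G (4).
From G: distances to unvisited — M=3, N=5, P=9, Z=13, J=14, Q=17. Nearest is M (3).
From M: distances to unvisited — N=8, P=12, Z=16, J=17, Q=20. Nearest is N (8).
From N: distances to unvisited — P=14, Z=18, J=19, Q=22. Nearest is P (14).
From P: distances to unvisited — Z=4, J=7, Q=8. Nearest is Z (4).
From Z: distances to unvisited — J=3, Q=12. Nearest is J (3).
From J: distances to unvisited — Q=15. Nearest is Q (15).
Return Q→H: 21.
Total = 4 + 3 + 8 + 14 + 4 + 3 + 15 + 21 = 72.

Total distance 72 blocks via the nearest-neighbour route H → G → M → N → P → Z → J → Q → H.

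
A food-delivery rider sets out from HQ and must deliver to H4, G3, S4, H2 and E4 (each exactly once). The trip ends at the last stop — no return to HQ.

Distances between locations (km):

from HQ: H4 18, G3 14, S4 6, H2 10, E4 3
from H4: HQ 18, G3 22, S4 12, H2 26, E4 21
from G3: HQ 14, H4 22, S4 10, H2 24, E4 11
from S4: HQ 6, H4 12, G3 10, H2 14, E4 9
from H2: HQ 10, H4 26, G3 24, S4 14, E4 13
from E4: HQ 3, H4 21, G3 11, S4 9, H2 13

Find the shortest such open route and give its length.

There are 5! = 120 possible orderings.
HQ→H4→G3→S4→H2→E4: 18+22+10+14+13 = 77
HQ→H4→G3→S4→E4→H2: 18+22+10+9+13 = 72
HQ→H4→G3→H2→S4→E4: 18+22+24+14+9 = 87
HQ→H4→G3→H2→E4→S4: 18+22+24+13+9 = 86
HQ→H4→G3→E4→S4→H2: 18+22+11+9+14 = 74
HQ→H4→G3→E4→H2→S4: 18+22+11+13+14 = 78
HQ→H4→S4→G3→H2→E4: 18+12+10+24+13 = 77
HQ→H4→S4→G3→E4→H2: 18+12+10+11+13 = 64
HQ→H4→S4→H2→G3→E4: 18+12+14+24+11 = 79
HQ→H4→S4→H2→E4→G3: 18+12+14+13+11 = 68
HQ→H4→S4→E4→G3→H2: 18+12+9+11+24 = 74
HQ→H4→S4→E4→H2→G3: 18+12+9+13+24 = 76
HQ→H4→H2→G3→S4→E4: 18+26+24+10+9 = 87
HQ→H4→H2→G3→E4→S4: 18+26+24+11+9 = 88
… (106 more)
HQ→H2→E4→G3→S4→H4: 10+13+11+10+12 = 56  ← best
The minimum is 56.
One shortest path: HQ → H2 → E4 → G3 → S4 → H4.

Minimum one-way distance = 56 km.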